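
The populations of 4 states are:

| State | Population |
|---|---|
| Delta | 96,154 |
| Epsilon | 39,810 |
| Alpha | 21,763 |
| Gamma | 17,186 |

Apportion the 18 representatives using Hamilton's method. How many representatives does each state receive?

Delta 10; Epsilon 4; Alpha 2; Gamma 2

Total 174913; standard divisor 174913/18 ≈ 9717.389.
Standard quotas: Delta 9.8950, Epsilon 4.0968, Alpha 2.2396, Gamma 1.7686.
Lower quotas: Delta 9, Epsilon 4, Alpha 2, Gamma 1 (sum 16, leaving 2 seats).
Remainders in descending order: Delta 0.8950, Gamma 0.7686, Alpha 0.2396, Epsilon 0.0968.
Largest remainders: Delta, Gamma receive the extra seats.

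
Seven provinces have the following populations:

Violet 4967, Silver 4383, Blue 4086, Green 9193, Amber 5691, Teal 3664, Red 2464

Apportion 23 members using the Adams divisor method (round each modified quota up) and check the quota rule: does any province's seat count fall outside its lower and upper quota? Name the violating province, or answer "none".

none

Standard quotas: Violet 3.316, Silver 2.926, Blue 2.728, Green 6.138, Amber 3.800, Teal 2.446, Red 1.645.
Adams allocation: Violet 3, Silver 3, Blue 3, Green 6, Amber 4, Teal 2, Red 2.
Every allocation lies between the lower and upper quota.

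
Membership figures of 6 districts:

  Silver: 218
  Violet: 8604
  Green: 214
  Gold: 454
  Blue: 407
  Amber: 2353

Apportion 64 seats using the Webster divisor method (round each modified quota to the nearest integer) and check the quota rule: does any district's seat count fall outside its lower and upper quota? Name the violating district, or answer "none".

Standard quotas: Silver 1.139, Violet 44.952, Green 1.118, Gold 2.372, Blue 2.126, Amber 12.293.
Webster allocation: Silver 1, Violet 46, Green 1, Gold 2, Blue 2, Amber 12.
Violet has quota 44.952 (lower 44, upper 45) but receives 46 — outside the quota interval.

Violet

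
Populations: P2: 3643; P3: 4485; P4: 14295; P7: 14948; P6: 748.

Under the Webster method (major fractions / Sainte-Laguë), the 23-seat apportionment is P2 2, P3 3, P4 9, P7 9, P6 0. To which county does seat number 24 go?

Priority for the next seat is population ÷ (current seats + 0.5).
Priorities: P2 1457.200, P3 1281.429, P4 1504.737, P7 1573.474, P6 1496.000.
Highest priority: P7.

P7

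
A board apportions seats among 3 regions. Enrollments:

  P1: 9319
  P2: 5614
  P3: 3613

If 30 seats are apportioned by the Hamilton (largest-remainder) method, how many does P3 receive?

Total 18546; standard divisor 18546/30 ≈ 618.2.
Standard quotas: P1 15.0744, P2 9.0812, P3 5.8444.
Lower quotas: P1 15, P2 9, P3 5 (sum 29, leaving 1 seat).
Remainders in descending order: P3 0.8444, P2 0.0812, P1 0.0744.
The surplus seat goes to P3.
P3 receives 6.

6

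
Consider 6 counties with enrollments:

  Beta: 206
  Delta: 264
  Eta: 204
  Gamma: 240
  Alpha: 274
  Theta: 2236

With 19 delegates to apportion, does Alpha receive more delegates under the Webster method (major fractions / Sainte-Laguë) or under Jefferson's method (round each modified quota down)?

Webster

Webster: Beta 1, Delta 1, Eta 1, Gamma 1, Alpha 2, Theta 13.
Jefferson: Beta 1, Delta 1, Eta 1, Gamma 1, Alpha 1, Theta 14.
Alpha gets 2 under Webster and 1 under Jefferson.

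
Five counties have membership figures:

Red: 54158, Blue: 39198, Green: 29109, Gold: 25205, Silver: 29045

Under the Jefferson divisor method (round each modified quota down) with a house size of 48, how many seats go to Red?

15

Standard divisor 176715/48 ≈ 3681.562; standard quotas: Red 14.711, Blue 10.647, Green 7.907, Gold 6.846, Silver 7.889.
Rounding down gives 14, 10, 7, 6, 7 = 44 seats, so the divisor must be adjusted.
With modified divisor 3580: modified quotas Red 15.128, Blue 10.949, Green 8.131, Gold 7.041, Silver 8.113.
Rounding down: Red 15, Blue 10, Green 8, Gold 7, Silver 8 (total 48).
Red receives 15.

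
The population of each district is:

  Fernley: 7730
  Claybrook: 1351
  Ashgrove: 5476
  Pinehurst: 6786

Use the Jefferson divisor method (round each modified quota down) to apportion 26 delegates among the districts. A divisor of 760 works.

With modified divisor 760: modified quotas Fernley 10.171, Claybrook 1.778, Ashgrove 7.205, Pinehurst 8.929.
Rounding down: Fernley 10, Claybrook 1, Ashgrove 7, Pinehurst 8 (total 26).

Fernley=10, Claybrook=1, Ashgrove=7, Pinehurst=8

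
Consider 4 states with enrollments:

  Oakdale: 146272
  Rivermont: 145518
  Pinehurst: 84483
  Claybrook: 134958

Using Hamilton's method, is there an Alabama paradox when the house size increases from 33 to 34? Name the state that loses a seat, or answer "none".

At 33 seats: Oakdale 9, Rivermont 9, Pinehurst 6, Claybrook 9.
At 34 seats: Oakdale 10, Rivermont 10, Pinehurst 5, Claybrook 9.
Pinehurst drops from 6 to 5.

Pinehurst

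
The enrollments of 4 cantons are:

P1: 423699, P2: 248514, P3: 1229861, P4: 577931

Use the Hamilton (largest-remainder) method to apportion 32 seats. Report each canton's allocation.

Standard divisor: 2480005 ÷ 32 ≈ 77500.156.
Standard quotas: P1 5.4671, P2 3.2066, P3 15.8691, P4 7.4572.
Lower quotas: P1 5, P2 3, P3 15, P4 7 (sum 30, leaving 2 seats).
Remainders in descending order: P3 0.8691, P1 0.4671, P4 0.4572, P2 0.2066.
The surplus seats go to P3, P1.

P1: 6, P2: 3, P3: 16, P4: 7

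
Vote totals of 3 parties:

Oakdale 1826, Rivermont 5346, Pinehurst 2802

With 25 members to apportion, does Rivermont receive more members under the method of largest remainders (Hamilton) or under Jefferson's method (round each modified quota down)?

Hamilton: Oakdale 5, Rivermont 13, Pinehurst 7.
Jefferson: Oakdale 4, Rivermont 14, Pinehurst 7.
Rivermont gets 13 under Hamilton and 14 under Jefferson.

Jefferson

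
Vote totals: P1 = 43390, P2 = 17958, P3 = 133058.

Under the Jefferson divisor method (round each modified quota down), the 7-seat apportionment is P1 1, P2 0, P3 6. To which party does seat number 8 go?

Priority for the next seat is population ÷ (current seats + 1).
Priorities: P1 21695.000, P2 17958.000, P3 19008.286.
Highest priority: P1.

P1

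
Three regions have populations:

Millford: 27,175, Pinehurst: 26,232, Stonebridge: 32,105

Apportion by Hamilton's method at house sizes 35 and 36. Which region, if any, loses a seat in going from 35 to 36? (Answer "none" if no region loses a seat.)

none

At 35 seats: Millford 11, Pinehurst 11, Stonebridge 13.
At 36 seats: Millford 11, Pinehurst 11, Stonebridge 14.
No region's allocation decreased.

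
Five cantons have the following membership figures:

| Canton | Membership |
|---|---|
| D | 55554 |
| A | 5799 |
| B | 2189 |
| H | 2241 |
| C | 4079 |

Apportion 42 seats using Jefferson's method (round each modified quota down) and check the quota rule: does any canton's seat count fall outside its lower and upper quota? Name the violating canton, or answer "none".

D

Standard quotas: D 33.398, A 3.486, B 1.316, H 1.347, C 2.452.
Jefferson allocation: D 35, A 3, B 1, H 1, C 2.
D has quota 33.398 (lower 33, upper 34) but receives 35 — outside the quota interval.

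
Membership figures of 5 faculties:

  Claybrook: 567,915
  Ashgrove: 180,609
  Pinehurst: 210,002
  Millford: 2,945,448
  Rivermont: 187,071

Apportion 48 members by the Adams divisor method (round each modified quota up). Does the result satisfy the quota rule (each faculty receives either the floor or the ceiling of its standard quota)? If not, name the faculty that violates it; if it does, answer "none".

Millford

Standard quotas: Claybrook 6.663, Ashgrove 2.119, Pinehurst 2.464, Millford 34.559, Rivermont 2.195.
Adams allocation: Claybrook 7, Ashgrove 2, Pinehurst 3, Millford 33, Rivermont 3.
Millford has quota 34.559 (lower 34, upper 35) but receives 33 — outside the quota interval.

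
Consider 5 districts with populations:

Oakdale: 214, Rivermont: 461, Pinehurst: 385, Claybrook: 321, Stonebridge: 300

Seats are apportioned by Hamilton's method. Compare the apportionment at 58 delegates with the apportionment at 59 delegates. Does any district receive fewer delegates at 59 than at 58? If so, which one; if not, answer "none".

At 58 seats: Oakdale 8, Rivermont 16, Pinehurst 13, Claybrook 11, Stonebridge 10.
At 59 seats: Oakdale 7, Rivermont 16, Pinehurst 14, Claybrook 11, Stonebridge 11.
Oakdale drops from 8 to 7.

Oakdale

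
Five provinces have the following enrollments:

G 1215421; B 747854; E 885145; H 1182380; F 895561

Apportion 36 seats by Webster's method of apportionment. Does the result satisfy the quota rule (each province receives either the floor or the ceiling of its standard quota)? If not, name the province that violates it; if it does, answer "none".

Standard quotas: G 8.882, B 5.465, E 6.468, H 8.640, F 6.544.
Webster allocation: G 9, B 5, E 6, H 9, F 7.
Every allocation lies between the lower and upper quota.

none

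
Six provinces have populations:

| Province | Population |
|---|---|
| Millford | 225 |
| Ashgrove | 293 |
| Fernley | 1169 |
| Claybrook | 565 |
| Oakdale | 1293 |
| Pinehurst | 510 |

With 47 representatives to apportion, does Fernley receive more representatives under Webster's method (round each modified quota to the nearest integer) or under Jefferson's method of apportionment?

Webster: Millford 3, Ashgrove 3, Fernley 13, Claybrook 7, Oakdale 15, Pinehurst 6.
Jefferson: Millford 2, Ashgrove 3, Fernley 14, Claybrook 6, Oakdale 16, Pinehurst 6.
Fernley gets 13 under Webster and 14 under Jefferson.

Jefferson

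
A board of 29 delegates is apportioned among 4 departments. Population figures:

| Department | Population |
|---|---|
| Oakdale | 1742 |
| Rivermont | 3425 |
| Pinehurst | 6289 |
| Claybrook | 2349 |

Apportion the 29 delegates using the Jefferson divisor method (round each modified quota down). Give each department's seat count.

Oakdale 3, Rivermont 7, Pinehurst 14, Claybrook 5

Standard divisor 13805/29 ≈ 476.034; standard quotas: Oakdale 3.659, Rivermont 7.195, Pinehurst 13.211, Claybrook 4.935.
Rounding down gives 3, 7, 13, 4 = 27 seats, so the divisor must be adjusted.
With modified divisor 440: modified quotas Oakdale 3.959, Rivermont 7.784, Pinehurst 14.293, Claybrook 5.339.
Rounding down: Oakdale 3, Rivermont 7, Pinehurst 14, Claybrook 5 (total 29).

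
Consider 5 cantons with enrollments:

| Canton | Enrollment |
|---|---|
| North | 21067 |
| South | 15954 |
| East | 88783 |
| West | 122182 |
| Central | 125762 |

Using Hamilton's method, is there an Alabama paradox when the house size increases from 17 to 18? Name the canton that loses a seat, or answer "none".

At 17 seats: North 1, South 1, East 4, West 5, Central 6.
At 18 seats: North 1, South 1, East 4, West 6, Central 6.
No canton's allocation decreased.

none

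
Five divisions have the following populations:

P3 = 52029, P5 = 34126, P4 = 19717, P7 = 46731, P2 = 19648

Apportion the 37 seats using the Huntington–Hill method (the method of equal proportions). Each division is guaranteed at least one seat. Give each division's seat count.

With divisor 4544: modified quotas P3 11.450, P5 7.510, P4 4.339, P7 10.284, P2 4.324.
Geometric-mean thresholds: P3 √(11·12)=11.489, P5 √(7·8)=7.483, P4 √(4·5)=4.472, P7 √(10·11)=10.488, P2 √(4·5)=4.472.
Each quota rounded against its threshold gives P3 11, P5 8, P4 4, P7 10, P2 4 (total 37).

P3=11, P5=8, P4=4, P7=10, P2=4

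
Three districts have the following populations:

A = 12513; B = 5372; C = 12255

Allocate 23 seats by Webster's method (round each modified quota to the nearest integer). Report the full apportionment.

Standard divisor 30140/23 ≈ 1310.435; standard quotas: A 9.549, B 4.099, C 9.352.
Rounding to the nearest integer gives A 10, B 4, C 9 — total 23, matching the house size, so no adjustment is needed.

A 10; B 4; C 9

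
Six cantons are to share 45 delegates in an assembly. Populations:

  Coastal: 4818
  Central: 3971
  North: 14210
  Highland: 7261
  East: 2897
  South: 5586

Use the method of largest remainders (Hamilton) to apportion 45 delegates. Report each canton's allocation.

Standard divisor: 38743 ÷ 45 ≈ 860.956.
Standard quotas: Coastal 5.5961, Central 4.6123, North 16.5049, Highland 8.4337, East 3.3649, South 6.4881.
Lower quotas: Coastal 5, Central 4, North 16, Highland 8, East 3, South 6 (sum 42, leaving 3 seats).
Remainders in descending order: Central 0.6123, Coastal 0.5961, North 0.5049, South 0.4881, Highland 0.4337, East 0.3649.
The surplus seats go to Central, Coastal, North.

Coastal 6; Central 5; North 17; Highland 8; East 3; South 6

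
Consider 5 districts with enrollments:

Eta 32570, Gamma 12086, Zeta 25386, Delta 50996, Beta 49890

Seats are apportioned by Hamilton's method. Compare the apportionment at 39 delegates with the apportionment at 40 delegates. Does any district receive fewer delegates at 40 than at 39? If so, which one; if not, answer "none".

At 39 seats: Eta 7, Gamma 3, Zeta 6, Delta 12, Beta 11.
At 40 seats: Eta 7, Gamma 3, Zeta 6, Delta 12, Beta 12.
No district's allocation decreased.

none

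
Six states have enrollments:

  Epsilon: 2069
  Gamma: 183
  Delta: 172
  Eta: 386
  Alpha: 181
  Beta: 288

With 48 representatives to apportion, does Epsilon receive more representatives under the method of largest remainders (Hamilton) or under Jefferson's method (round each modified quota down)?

Jefferson

Hamilton: Epsilon 30, Gamma 3, Delta 2, Eta 6, Alpha 3, Beta 4.
Jefferson: Epsilon 32, Gamma 2, Delta 2, Eta 6, Alpha 2, Beta 4.
Epsilon gets 30 under Hamilton and 32 under Jefferson.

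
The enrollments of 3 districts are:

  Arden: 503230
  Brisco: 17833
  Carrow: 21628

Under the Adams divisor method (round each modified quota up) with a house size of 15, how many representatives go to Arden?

13

Standard divisor 542691/15 ≈ 36179.4; standard quotas: Arden 13.909, Brisco 0.493, Carrow 0.598.
Rounding up gives 14, 1, 1 = 16 seats, so the divisor must be adjusted.
With modified divisor 40300: modified quotas Arden 12.487, Brisco 0.443, Carrow 0.537.
Rounding up: Arden 13, Brisco 1, Carrow 1 (total 15).
Arden receives 13.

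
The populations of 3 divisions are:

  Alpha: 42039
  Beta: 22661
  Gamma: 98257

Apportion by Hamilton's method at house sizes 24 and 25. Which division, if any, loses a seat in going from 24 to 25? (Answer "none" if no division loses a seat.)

At 24 seats: Alpha 6, Beta 3, Gamma 15.
At 25 seats: Alpha 6, Beta 4, Gamma 15.
No division's allocation decreased.

none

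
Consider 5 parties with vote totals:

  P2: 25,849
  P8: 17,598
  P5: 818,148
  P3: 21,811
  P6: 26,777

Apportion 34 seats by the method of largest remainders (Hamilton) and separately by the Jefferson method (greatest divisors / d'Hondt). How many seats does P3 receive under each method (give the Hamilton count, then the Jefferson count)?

1 and 0

Hamilton: P2 1, P8 1, P5 30, P3 1, P6 1.
Jefferson: P2 1, P8 0, P5 32, P3 0, P6 1.
P3 gets 1 under Hamilton and 0 under Jefferson.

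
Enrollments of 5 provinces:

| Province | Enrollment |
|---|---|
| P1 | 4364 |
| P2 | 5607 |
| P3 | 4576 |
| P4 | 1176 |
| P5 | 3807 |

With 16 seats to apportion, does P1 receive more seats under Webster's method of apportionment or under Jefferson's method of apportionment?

Webster: P1 4, P2 4, P3 4, P4 1, P5 3.
Jefferson: P1 3, P2 5, P3 4, P4 1, P5 3.
P1 gets 4 under Webster and 3 under Jefferson.

Webster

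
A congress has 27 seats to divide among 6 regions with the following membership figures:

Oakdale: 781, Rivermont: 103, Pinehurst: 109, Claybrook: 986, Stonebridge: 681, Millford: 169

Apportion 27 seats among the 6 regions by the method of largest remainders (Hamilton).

The standard divisor is 2829/27 ≈ 104.778.
Standard quotas: Oakdale 7.454, Rivermont 0.983, Pinehurst 1.040, Claybrook 9.410, Stonebridge 6.499, Millford 1.613.
Lower quotas: Oakdale 7, Rivermont 0, Pinehurst 1, Claybrook 9, Stonebridge 6, Millford 1 (sum 24, leaving 3 seats).
Remainders in descending order: Rivermont 0.983, Millford 0.613, Stonebridge 0.499, Oakdale 0.454, Claybrook 0.410, Pinehurst 0.040.
The surplus seats go to Rivermont, Millford, Stonebridge.

Oakdale: 7; Rivermont: 1; Pinehurst: 1; Claybrook: 9; Stonebridge: 7; Millford: 2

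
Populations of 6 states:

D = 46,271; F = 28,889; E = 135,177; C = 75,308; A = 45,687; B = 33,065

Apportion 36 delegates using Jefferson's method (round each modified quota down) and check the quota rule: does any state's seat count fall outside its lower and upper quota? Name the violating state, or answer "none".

Standard quotas: D 4.571, F 2.854, E 13.355, C 7.440, A 4.514, B 3.267.
Jefferson allocation: D 4, F 3, E 14, C 8, A 4, B 3.
Every allocation lies between the lower and upper quota.

none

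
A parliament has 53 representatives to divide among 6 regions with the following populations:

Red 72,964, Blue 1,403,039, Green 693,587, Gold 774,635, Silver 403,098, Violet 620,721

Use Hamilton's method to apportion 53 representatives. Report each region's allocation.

Red 1; Blue 19; Green 9; Gold 10; Silver 6; Violet 8

Total 3968044; standard divisor 3968044/53 ≈ 74868.755.
Standard quotas: Red 0.9746, Blue 18.7400, Green 9.2640, Gold 10.3466, Silver 5.3841, Violet 8.2908.
Lower quotas: Red 0, Blue 18, Green 9, Gold 10, Silver 5, Violet 8 (sum 50, leaving 3 seats).
Remainders in descending order: Red 0.9746, Blue 0.7400, Silver 0.3841, Gold 0.3466, Violet 0.2908, Green 0.2640.
The surplus seats go to Red, Blue, Silver.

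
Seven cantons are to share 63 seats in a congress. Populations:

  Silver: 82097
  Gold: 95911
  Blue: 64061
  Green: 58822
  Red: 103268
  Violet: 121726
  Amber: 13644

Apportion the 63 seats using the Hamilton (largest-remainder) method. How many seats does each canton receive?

Silver=10, Gold=11, Blue=7, Green=7, Red=12, Violet=14, Amber=2

The standard divisor is 539529/63 ≈ 8563.952.
Standard quotas: Silver 9.5863, Gold 11.1994, Blue 7.4803, Green 6.8686, Red 12.0585, Violet 14.2138, Amber 1.5932.
Lower quotas: Silver 9, Gold 11, Blue 7, Green 6, Red 12, Violet 14, Amber 1 (sum 60, leaving 3 seats).
Remainders in descending order: Green 0.8686, Amber 0.5932, Silver 0.5863, Blue 0.4803, Violet 0.2138, Gold 0.1994, Red 0.0585.
The surplus seats go to Green, Amber, Silver.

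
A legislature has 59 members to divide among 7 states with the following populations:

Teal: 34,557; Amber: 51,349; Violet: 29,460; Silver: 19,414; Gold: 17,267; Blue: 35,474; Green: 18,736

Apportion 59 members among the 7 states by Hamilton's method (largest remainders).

Teal=10; Amber=15; Violet=8; Silver=6; Gold=5; Blue=10; Green=5

The standard divisor is 206257/59 ≈ 3495.881.
Standard quotas: Teal 9.8851, Amber 14.6884, Violet 8.4271, Silver 5.5534, Gold 4.9392, Blue 10.1474, Green 5.3594.
Lower quotas: Teal 9, Amber 14, Violet 8, Silver 5, Gold 4, Blue 10, Green 5 (sum 55, leaving 4 seats).
Remainders in descending order: Gold 0.9392, Teal 0.8851, Amber 0.6884, Silver 0.5534, Violet 0.4271, Green 0.3594, Blue 0.1474.
Largest remainders: Gold, Teal, Amber, Silver receive the extra seats.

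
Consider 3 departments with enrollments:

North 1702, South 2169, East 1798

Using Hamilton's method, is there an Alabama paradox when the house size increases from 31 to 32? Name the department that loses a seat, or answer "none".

At 31 seats: North 9, South 12, East 10.
At 32 seats: North 10, South 12, East 10.
No department's allocation decreased.

none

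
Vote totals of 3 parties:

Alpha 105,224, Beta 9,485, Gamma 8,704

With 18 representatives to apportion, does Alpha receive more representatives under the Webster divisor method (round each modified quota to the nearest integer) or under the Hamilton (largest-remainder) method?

Webster

Webster: Alpha 16, Beta 1, Gamma 1.
Hamilton: Alpha 15, Beta 2, Gamma 1.
Alpha gets 16 under Webster and 15 under Hamilton.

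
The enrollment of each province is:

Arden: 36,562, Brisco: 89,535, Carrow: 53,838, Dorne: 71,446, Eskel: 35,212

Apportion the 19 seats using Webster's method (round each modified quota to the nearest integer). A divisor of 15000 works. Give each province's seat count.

With modified divisor 15000: modified quotas Arden 2.437, Brisco 5.969, Carrow 3.589, Dorne 4.763, Eskel 2.347.
Rounding to the nearest integer: Arden 2, Brisco 6, Carrow 4, Dorne 5, Eskel 2 (total 19).

Arden: 2, Brisco: 6, Carrow: 4, Dorne: 5, Eskel: 2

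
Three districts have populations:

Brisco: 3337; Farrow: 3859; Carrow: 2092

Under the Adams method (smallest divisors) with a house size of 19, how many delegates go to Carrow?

4

Standard divisor 9288/19 ≈ 488.842; standard quotas: Brisco 6.826, Farrow 7.894, Carrow 4.280.
Rounding up gives 7, 8, 5 = 20 seats, so the divisor must be adjusted.
With modified divisor 540: modified quotas Brisco 6.180, Farrow 7.146, Carrow 3.874.
Rounding up: Brisco 7, Farrow 8, Carrow 4 (total 19).
Carrow receives 4.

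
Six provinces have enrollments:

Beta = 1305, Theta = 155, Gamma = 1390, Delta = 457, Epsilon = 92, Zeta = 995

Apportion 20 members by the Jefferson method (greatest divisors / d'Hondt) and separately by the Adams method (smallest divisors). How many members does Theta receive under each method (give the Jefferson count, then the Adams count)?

Jefferson: Beta 6, Theta 0, Gamma 7, Delta 2, Epsilon 0, Zeta 5.
Adams: Beta 6, Theta 1, Gamma 6, Delta 2, Epsilon 1, Zeta 4.
Theta gets 0 under Jefferson and 1 under Adams.

0 and 1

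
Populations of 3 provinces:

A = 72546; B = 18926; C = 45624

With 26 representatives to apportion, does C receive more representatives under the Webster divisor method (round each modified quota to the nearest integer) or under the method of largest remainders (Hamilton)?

Webster: A 14, B 4, C 8.
Hamilton: A 14, B 3, C 9.
C gets 8 under Webster and 9 under Hamilton.

Hamilton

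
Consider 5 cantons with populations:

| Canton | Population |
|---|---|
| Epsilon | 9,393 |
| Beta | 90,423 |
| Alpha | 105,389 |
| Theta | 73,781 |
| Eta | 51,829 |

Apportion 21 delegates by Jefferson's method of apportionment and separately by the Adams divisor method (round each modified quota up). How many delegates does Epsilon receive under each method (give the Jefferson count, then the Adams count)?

0 and 1

Jefferson: Epsilon 0, Beta 6, Alpha 7, Theta 5, Eta 3.
Adams: Epsilon 1, Beta 6, Alpha 6, Theta 5, Eta 3.
Epsilon gets 0 under Jefferson and 1 under Adams.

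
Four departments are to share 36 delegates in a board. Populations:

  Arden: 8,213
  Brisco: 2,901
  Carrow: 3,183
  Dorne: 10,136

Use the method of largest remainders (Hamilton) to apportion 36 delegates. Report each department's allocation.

Arden: 12, Brisco: 4, Carrow: 5, Dorne: 15

The standard divisor is 24433/36 ≈ 678.694.
Standard quotas: Arden 12.1012, Brisco 4.2744, Carrow 4.6899, Dorne 14.9346.
Lower quotas: Arden 12, Brisco 4, Carrow 4, Dorne 14 (sum 34, leaving 2 seats).
Remainders in descending order: Dorne 0.9346, Carrow 0.6899, Brisco 0.2744, Arden 0.1012.
Largest remainders: Dorne, Carrow receive the extra seats.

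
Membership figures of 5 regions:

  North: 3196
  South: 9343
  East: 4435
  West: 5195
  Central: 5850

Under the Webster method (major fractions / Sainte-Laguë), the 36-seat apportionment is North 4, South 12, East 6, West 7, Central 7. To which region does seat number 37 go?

Priority for the next seat is population ÷ (current seats + 0.5).
Priorities: North 710.222, South 747.440, East 682.308, West 692.667, Central 780.000.
Highest priority: Central.

Central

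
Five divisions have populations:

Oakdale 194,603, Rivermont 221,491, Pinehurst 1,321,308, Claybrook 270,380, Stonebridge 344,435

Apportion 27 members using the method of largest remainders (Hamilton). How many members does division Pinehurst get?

Standard divisor: 2352217 ÷ 27 ≈ 87119.148.
Standard quotas: Oakdale 2.2338, Rivermont 2.5424, Pinehurst 15.1667, Claybrook 3.1036, Stonebridge 3.9536.
Lower quotas: Oakdale 2, Rivermont 2, Pinehurst 15, Claybrook 3, Stonebridge 3 (sum 25, leaving 2 seats).
Remainders in descending order: Stonebridge 0.9536, Rivermont 0.5424, Oakdale 0.2338, Pinehurst 0.1667, Claybrook 0.1036.
Largest remainders: Stonebridge, Rivermont receive the extra seats.
Pinehurst receives 15.

15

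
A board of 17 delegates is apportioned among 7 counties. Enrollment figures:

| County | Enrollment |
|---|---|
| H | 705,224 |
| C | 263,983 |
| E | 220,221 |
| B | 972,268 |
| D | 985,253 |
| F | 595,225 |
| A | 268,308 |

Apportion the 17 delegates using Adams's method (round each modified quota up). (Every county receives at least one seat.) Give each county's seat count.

H 3, C 1, E 1, B 4, D 4, F 3, A 1

Standard divisor 4010482/17 ≈ 235910.706; standard quotas: H 2.989, C 1.119, E 0.933, B 4.121, D 4.176, F 2.523, A 1.137.
Rounding up gives 3, 2, 1, 5, 5, 3, 2 = 21 seats, so the divisor must be adjusted.
With modified divisor 283000: modified quotas H 2.492, C 0.933, E 0.778, B 3.436, D 3.481, F 2.103, A 0.948.
Rounding up: H 3, C 1, E 1, B 4, D 4, F 3, A 1 (total 17).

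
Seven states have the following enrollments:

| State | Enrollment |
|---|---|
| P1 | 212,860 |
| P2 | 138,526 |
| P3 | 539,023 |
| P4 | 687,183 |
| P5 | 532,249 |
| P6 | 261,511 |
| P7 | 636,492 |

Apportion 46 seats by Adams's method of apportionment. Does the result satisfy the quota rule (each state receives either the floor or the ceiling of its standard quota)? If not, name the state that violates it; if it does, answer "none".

none

Standard quotas: P1 3.255, P2 2.119, P3 8.243, P4 10.509, P5 8.140, P6 3.999, P7 9.734.
Adams allocation: P1 4, P2 2, P3 8, P4 10, P5 8, P6 4, P7 10.
Every allocation lies between the lower and upper quota.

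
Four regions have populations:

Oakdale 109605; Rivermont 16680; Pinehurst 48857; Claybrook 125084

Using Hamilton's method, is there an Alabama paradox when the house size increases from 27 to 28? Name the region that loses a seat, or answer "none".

At 27 seats: Oakdale 10, Rivermont 2, Pinehurst 4, Claybrook 11.
At 28 seats: Oakdale 10, Rivermont 1, Pinehurst 5, Claybrook 12.
Rivermont drops from 2 to 1.

Rivermont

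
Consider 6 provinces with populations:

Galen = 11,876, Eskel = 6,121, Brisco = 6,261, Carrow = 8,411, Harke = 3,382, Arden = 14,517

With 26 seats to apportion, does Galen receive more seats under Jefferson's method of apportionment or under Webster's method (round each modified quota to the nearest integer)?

Jefferson: Galen 7, Eskel 3, Brisco 3, Carrow 4, Harke 1, Arden 8.
Webster: Galen 6, Eskel 3, Brisco 3, Carrow 4, Harke 2, Arden 8.
Galen gets 7 under Jefferson and 6 under Webster.

Jefferson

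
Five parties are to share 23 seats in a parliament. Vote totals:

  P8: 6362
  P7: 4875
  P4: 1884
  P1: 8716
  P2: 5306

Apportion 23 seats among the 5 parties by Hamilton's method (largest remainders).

Standard divisor: 27143 ÷ 23 ≈ 1180.13.
Standard quotas: P8 5.3909, P7 4.1309, P4 1.5964, P1 7.3856, P2 4.4961.
Lower quotas: P8 5, P7 4, P4 1, P1 7, P2 4 (sum 21, leaving 2 seats).
Remainders in descending order: P4 0.5964, P2 0.4961, P8 0.3909, P1 0.3856, P7 0.1309.
Largest remainders: P4, P2 receive the extra seats.

P8=5, P7=4, P4=2, P1=7, P2=5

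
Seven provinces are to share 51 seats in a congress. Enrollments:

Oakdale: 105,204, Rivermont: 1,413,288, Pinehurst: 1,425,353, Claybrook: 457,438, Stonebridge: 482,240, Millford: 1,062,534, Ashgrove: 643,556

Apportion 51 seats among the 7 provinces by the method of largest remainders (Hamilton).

Oakdale=1; Rivermont=13; Pinehurst=13; Claybrook=4; Stonebridge=4; Millford=10; Ashgrove=6

Total 5589613; standard divisor 5589613/51 ≈ 109600.255.
Standard quotas: Oakdale 0.9599, Rivermont 12.8949, Pinehurst 13.0050, Claybrook 4.1737, Stonebridge 4.4000, Millford 9.6946, Ashgrove 5.8718.
Lower quotas: Oakdale 0, Rivermont 12, Pinehurst 13, Claybrook 4, Stonebridge 4, Millford 9, Ashgrove 5 (sum 47, leaving 4 seats).
Remainders in descending order: Oakdale 0.9599, Rivermont 0.8949, Ashgrove 0.8718, Millford 0.6946, Stonebridge 0.4000, Claybrook 0.1737, Pinehurst 0.0050.
The surplus seats go to Oakdale, Rivermont, Ashgrove, Millford.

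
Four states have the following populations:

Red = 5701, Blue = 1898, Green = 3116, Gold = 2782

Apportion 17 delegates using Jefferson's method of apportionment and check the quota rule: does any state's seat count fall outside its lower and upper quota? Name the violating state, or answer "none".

Standard quotas: Red 7.181, Blue 2.391, Green 3.925, Gold 3.504.
Jefferson allocation: Red 8, Blue 2, Green 4, Gold 3.
Every allocation lies between the lower and upper quota.

none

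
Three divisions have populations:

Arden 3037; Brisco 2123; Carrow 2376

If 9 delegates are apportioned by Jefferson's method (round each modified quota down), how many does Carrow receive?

3

Standard divisor 7536/9 ≈ 837.333; standard quotas: Arden 3.627, Brisco 2.535, Carrow 2.838.
Rounding down gives 3, 2, 2 = 7 seats, so the divisor must be adjusted.
With modified divisor 730: modified quotas Arden 4.160, Brisco 2.908, Carrow 3.255.
Rounding down: Arden 4, Brisco 2, Carrow 3 (total 9).
Carrow receives 3.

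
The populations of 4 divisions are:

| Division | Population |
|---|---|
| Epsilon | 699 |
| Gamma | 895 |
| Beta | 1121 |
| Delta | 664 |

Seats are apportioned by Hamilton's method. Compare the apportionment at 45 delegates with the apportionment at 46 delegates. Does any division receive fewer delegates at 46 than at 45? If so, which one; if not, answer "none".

none

At 45 seats: Epsilon 9, Gamma 12, Beta 15, Delta 9.
At 46 seats: Epsilon 10, Gamma 12, Beta 15, Delta 9.
No division's allocation decreased.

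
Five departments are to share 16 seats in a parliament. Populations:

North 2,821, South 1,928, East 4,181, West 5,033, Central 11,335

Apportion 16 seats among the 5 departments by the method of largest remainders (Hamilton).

The standard divisor is 25298/16 ≈ 1581.125.
Standard quotas: North 1.7842, South 1.2194, East 2.6443, West 3.1832, Central 7.1689.
Lower quotas: North 1, South 1, East 2, West 3, Central 7 (sum 14, leaving 2 seats).
Remainders in descending order: North 0.7842, East 0.6443, South 0.2194, West 0.1832, Central 0.1689.
Largest remainders: North, East receive the extra seats.

North 2; South 1; East 3; West 3; Central 7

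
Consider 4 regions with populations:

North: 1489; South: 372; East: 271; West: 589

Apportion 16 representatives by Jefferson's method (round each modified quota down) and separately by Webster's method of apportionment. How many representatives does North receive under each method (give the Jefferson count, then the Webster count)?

Jefferson: North 10, South 2, East 1, West 3.
Webster: North 9, South 2, East 2, West 3.
North gets 10 under Jefferson and 9 under Webster.

10 and 9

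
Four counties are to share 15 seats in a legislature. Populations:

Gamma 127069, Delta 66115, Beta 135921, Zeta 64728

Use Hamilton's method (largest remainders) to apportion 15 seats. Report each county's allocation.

Gamma=5; Delta=3; Beta=5; Zeta=2

Total 393833; standard divisor 393833/15 ≈ 26255.533.
Standard quotas: Gamma 4.8397, Delta 2.5181, Beta 5.1769, Zeta 2.4653.
Lower quotas: Gamma 4, Delta 2, Beta 5, Zeta 2 (sum 13, leaving 2 seats).
Remainders in descending order: Gamma 0.8397, Delta 0.5181, Zeta 0.4653, Beta 0.1769.
The surplus seats go to Gamma, Delta.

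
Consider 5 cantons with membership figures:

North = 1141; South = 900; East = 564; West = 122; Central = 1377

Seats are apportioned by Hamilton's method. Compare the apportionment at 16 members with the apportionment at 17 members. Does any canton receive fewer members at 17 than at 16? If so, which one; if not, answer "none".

West

At 16 seats: North 4, South 4, East 2, West 1, Central 5.
At 17 seats: North 5, South 4, East 2, West 0, Central 6.
West drops from 1 to 0.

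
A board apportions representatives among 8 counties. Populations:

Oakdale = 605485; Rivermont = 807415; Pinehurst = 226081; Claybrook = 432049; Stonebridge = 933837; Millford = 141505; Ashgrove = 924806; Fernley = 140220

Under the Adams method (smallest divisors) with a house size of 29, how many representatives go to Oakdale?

Standard divisor 4211398/29 ≈ 145220.621; standard quotas: Oakdale 4.169, Rivermont 5.560, Pinehurst 1.557, Claybrook 2.975, Stonebridge 6.430, Millford 0.974, Ashgrove 6.368, Fernley 0.966.
Rounding up gives 5, 6, 2, 3, 7, 1, 7, 1 = 32 seats, so the divisor must be adjusted.
With modified divisor 158600: modified quotas Oakdale 3.818, Rivermont 5.091, Pinehurst 1.425, Claybrook 2.724, Stonebridge 5.888, Millford 0.892, Ashgrove 5.831, Fernley 0.884.
Rounding up: Oakdale 4, Rivermont 6, Pinehurst 2, Claybrook 3, Stonebridge 6, Millford 1, Ashgrove 6, Fernley 1 (total 29).
Oakdale receives 4.

4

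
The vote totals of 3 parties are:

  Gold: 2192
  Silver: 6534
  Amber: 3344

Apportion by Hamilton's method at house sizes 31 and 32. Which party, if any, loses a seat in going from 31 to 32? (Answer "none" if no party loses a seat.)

none

At 31 seats: Gold 6, Silver 17, Amber 8.
At 32 seats: Gold 6, Silver 17, Amber 9.
No party's allocation decreased.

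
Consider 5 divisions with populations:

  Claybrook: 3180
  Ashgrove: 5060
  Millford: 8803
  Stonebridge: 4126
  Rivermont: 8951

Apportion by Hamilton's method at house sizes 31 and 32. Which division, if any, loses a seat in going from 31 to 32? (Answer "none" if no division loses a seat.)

At 31 seats: Claybrook 4, Ashgrove 5, Millford 9, Stonebridge 4, Rivermont 9.
At 32 seats: Claybrook 3, Ashgrove 5, Millford 9, Stonebridge 5, Rivermont 10.
Claybrook drops from 4 to 3.

Claybrook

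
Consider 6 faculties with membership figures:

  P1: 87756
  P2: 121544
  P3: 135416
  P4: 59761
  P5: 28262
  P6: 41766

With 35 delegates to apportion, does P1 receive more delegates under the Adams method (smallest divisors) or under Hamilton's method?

Adams: P1 6, P2 9, P3 10, P4 5, P5 2, P6 3.
Hamilton: P1 7, P2 9, P3 10, P4 4, P5 2, P6 3.
P1 gets 6 under Adams and 7 under Hamilton.

Hamilton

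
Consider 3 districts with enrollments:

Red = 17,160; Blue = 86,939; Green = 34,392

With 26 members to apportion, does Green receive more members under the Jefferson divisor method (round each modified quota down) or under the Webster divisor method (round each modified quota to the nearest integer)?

Webster

Jefferson: Red 3, Blue 17, Green 6.
Webster: Red 3, Blue 16, Green 7.
Green gets 6 under Jefferson and 7 under Webster.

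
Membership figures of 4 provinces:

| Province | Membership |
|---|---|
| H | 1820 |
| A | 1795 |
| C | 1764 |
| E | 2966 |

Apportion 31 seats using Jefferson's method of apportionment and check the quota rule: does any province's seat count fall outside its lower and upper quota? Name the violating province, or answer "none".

Standard quotas: H 6.761, A 6.668, C 6.553, E 11.018.
Jefferson allocation: H 7, A 7, C 6, E 11.
Every allocation lies between the lower and upper quota.

none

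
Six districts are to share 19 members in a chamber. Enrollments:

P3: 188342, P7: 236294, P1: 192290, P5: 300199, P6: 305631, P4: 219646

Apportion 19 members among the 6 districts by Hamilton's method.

The standard divisor is 1442402/19 ≈ 75915.895.
Standard quotas: P3 2.4809, P7 3.1126, P1 2.5329, P5 3.9544, P6 4.0259, P4 2.8933.
Lower quotas: P3 2, P7 3, P1 2, P5 3, P6 4, P4 2 (sum 16, leaving 3 seats).
Remainders in descending order: P5 0.9544, P4 0.8933, P1 0.5329, P3 0.4809, P7 0.1126, P6 0.0259.
Largest remainders: P5, P4, P1 receive the extra seats.

P3=2, P7=3, P1=3, P5=4, P6=4, P4=3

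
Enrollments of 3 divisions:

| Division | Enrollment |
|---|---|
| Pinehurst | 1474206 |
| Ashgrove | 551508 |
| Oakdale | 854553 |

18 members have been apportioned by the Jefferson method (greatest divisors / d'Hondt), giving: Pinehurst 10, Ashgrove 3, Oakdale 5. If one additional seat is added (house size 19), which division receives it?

Priority for the next seat is population ÷ (current seats + 1).
Priorities: Pinehurst 134018.727, Ashgrove 137877.000, Oakdale 142425.500.
Highest priority: Oakdale.

Oakdale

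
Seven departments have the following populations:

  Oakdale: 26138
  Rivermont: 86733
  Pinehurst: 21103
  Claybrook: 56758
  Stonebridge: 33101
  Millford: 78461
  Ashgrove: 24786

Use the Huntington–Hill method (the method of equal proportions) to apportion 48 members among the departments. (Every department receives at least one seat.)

With divisor 6887: modified quotas Oakdale 3.795, Rivermont 12.594, Pinehurst 3.064, Claybrook 8.241, Stonebridge 4.806, Millford 11.393, Ashgrove 3.599.
Geometric-mean thresholds: Oakdale √(3·4)=3.464, Rivermont √(12·13)=12.490, Pinehurst √(3·4)=3.464, Claybrook √(8·9)=8.485, Stonebridge √(4·5)=4.472, Millford √(11·12)=11.489, Ashgrove √(3·4)=3.464.
Each quota rounded against its threshold gives Oakdale 4, Rivermont 13, Pinehurst 3, Claybrook 8, Stonebridge 5, Millford 11, Ashgrove 4 (total 48).

Oakdale=4, Rivermont=13, Pinehurst=3, Claybrook=8, Stonebridge=5, Millford=11, Ashgrove=4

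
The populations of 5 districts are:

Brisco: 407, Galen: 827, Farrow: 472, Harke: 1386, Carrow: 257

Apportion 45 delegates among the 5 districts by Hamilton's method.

Brisco: 6, Galen: 11, Farrow: 6, Harke: 19, Carrow: 3

Standard divisor: 3349 ÷ 45 ≈ 74.422.
Standard quotas: Brisco 5.469, Galen 11.112, Farrow 6.342, Harke 18.623, Carrow 3.453.
Lower quotas: Brisco 5, Galen 11, Farrow 6, Harke 18, Carrow 3 (sum 43, leaving 2 seats).
Remainders in descending order: Harke 0.623, Brisco 0.469, Carrow 0.453, Farrow 0.342, Galen 0.112.
Largest remainders: Harke, Brisco receive the extra seats.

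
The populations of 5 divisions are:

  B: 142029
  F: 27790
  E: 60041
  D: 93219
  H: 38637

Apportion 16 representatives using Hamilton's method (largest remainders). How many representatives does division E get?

3

Total 361716; standard divisor 361716/16 ≈ 22607.25.
Standard quotas: B 6.2825, F 1.2293, E 2.6558, D 4.1234, H 1.7091.
Lower quotas: B 6, F 1, E 2, D 4, H 1 (sum 14, leaving 2 seats).
Remainders in descending order: H 0.7091, E 0.6558, B 0.2825, F 0.2293, D 0.1234.
Largest remainders: H, E receive the extra seats.
E receives 3.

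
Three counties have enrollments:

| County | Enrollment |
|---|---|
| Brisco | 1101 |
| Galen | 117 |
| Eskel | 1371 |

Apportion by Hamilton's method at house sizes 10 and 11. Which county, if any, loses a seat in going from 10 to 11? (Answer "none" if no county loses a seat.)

At 10 seats: Brisco 4, Galen 1, Eskel 5.
At 11 seats: Brisco 5, Galen 0, Eskel 6.
Galen drops from 1 to 0.

Galen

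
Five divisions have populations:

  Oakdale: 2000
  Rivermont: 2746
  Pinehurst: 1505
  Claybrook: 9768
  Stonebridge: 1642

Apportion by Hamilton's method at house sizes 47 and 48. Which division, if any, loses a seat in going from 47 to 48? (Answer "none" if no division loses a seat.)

Stonebridge

At 47 seats: Oakdale 5, Rivermont 7, Pinehurst 4, Claybrook 26, Stonebridge 5.
At 48 seats: Oakdale 5, Rivermont 8, Pinehurst 4, Claybrook 27, Stonebridge 4.
Stonebridge drops from 5 to 4.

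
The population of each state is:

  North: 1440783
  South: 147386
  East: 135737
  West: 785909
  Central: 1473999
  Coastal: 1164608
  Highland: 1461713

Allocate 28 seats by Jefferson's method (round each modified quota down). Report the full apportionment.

North 6, South 0, East 0, West 3, Central 7, Coastal 5, Highland 7

Standard divisor 6610135/28 ≈ 236076.25; standard quotas: North 6.103, South 0.624, East 0.575, West 3.329, Central 6.244, Coastal 4.933, Highland 6.192.
Rounding down gives 6, 0, 0, 3, 6, 4, 6 = 25 seats, so the divisor must be adjusted.
With modified divisor 207300: modified quotas North 6.950, South 0.711, East 0.655, West 3.791, Central 7.110, Coastal 5.618, Highland 7.051.
Rounding down: North 6, South 0, East 0, West 3, Central 7, Coastal 5, Highland 7 (total 28).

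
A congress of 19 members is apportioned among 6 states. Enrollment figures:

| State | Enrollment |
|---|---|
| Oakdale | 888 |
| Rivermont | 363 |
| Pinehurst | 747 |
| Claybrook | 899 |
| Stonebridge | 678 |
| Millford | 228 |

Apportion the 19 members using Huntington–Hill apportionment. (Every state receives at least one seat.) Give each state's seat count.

With divisor 200: modified quotas Oakdale 4.440, Rivermont 1.815, Pinehurst 3.735, Claybrook 4.495, Stonebridge 3.390, Millford 1.140.
Geometric-mean thresholds: Oakdale √(4·5)=4.472, Rivermont √(1·2)=1.414, Pinehurst √(3·4)=3.464, Claybrook √(4·5)=4.472, Stonebridge √(3·4)=3.464, Millford √(1·2)=1.414.
Each quota rounded against its threshold gives Oakdale 4, Rivermont 2, Pinehurst 4, Claybrook 5, Stonebridge 3, Millford 1 (total 19).

Oakdale 4; Rivermont 2; Pinehurst 4; Claybrook 5; Stonebridge 3; Millford 1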